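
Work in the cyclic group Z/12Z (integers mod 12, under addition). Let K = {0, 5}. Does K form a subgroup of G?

No

5 ∈ K but its inverse 7 ∉ K, so K is not a subgroup.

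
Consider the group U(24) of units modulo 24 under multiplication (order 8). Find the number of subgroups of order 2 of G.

7

|G| = 8 and 2 | 8, so subgroups of order 2 are possible by Lagrange.
The subgroups of order 2 are: {1, 11}; {1, 13}; {1, 17}; {1, 19}; … (7 in all).
So G has 7 subgroups of order 2.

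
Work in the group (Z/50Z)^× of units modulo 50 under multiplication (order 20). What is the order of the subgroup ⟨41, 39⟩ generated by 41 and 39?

10

|⟨41⟩| = 5 and |⟨39⟩| = 10, so |H| is a multiple of lcm(5, 10) = 10 and divides |G| = 20.
Closing under the operation: H = {1, 9, 11, 19, 21, 29, 31, 39, 41, 49}, so |H| = 10.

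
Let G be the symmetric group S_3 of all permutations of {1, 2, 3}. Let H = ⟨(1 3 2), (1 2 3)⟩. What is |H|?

3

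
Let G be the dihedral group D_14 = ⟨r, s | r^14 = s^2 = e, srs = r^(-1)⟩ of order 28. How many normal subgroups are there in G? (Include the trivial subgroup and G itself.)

G has 28 subgroups. Checking conjugation-invariance by order — order 1: 1/1 normal; order 2: 1/15 normal; order 4: 0/7 normal; order 7: 1/1 normal; order 14: 3/3 normal; order 28: 1/1 normal.
Total normal subgroups: 7.

7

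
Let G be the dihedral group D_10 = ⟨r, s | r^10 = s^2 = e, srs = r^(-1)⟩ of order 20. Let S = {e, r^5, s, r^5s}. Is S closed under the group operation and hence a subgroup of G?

|S| = 4 divides |G| = 20, consistent with Lagrange.
S contains the identity, every element's inverse is in S, and S is closed under ·: it is a subgroup.

Yes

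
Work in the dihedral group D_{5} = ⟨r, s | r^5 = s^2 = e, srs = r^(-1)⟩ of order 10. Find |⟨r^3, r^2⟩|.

|⟨r^3⟩| = 5 and |⟨r^2⟩| = 5, so |H| is a multiple of lcm(5, 5) = 5 and divides |G| = 10.
Closing under the operation: H = {e, r, r^2, r^3, r^4}, so |H| = 5.

5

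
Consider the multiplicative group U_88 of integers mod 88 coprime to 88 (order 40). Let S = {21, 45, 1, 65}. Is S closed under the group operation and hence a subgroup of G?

Yes

|S| = 4 divides |G| = 40, consistent with Lagrange.
S contains the identity, every element's inverse is in S, and S is closed under ·: it is a subgroup.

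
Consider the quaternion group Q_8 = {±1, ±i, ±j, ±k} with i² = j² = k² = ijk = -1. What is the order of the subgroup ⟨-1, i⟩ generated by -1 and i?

|⟨-1⟩| = 2 and |⟨i⟩| = 4, so |H| is a multiple of lcm(2, 4) = 4 and divides |G| = 8.
Closing under the operation: H = {1, -1, i, -i}, so |H| = 4.

4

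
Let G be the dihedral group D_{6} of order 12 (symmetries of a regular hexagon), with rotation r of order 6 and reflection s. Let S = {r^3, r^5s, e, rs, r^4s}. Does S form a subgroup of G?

|S| = 5 does not divide |G| = 12, so by Lagrange S is not a subgroup.

No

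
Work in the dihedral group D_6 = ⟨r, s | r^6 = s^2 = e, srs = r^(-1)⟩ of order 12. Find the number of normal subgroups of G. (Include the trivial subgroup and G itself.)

7

G has 16 subgroups. Checking conjugation-invariance by order — order 1: 1/1 normal; order 2: 1/7 normal; order 3: 1/1 normal; order 4: 0/3 normal; order 6: 3/3 normal; order 12: 1/1 normal.
Total normal subgroups: 7.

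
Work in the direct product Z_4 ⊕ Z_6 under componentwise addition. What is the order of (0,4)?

3

The order of (0,4) in Z_4 × Z_6 is lcm(ord(0) in Z_4, ord(4) in Z_6).
ord(0) = 1 and ord(4) = 3, so |⟨(0,4)⟩| = lcm(1, 3) = 3.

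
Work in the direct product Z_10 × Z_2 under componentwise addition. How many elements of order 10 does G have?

12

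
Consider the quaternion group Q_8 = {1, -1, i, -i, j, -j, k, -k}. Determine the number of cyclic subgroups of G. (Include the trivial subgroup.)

Each element a generates a cyclic subgroup ⟨a⟩; distinct elements may generate the same one (a cyclic group of order d has φ(d) generators).
Cyclic subgroups by order — order 1: 1; order 2: 1; order 4: 3.
Total: 5.

5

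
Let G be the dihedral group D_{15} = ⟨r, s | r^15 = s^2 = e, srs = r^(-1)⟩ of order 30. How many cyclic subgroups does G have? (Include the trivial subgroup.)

19

Each element a generates a cyclic subgroup ⟨a⟩; distinct elements may generate the same one (a cyclic group of order d has φ(d) generators).
Cyclic subgroups by order — order 1: 1; order 2: 15; order 3: 1; order 5: 1; order 15: 1.
Total: 19.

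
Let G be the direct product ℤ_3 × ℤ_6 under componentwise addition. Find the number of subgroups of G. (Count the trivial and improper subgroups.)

12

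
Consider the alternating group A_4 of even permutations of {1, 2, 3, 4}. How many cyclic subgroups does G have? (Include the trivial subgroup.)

8

Group the elements of G by the cyclic subgroup they generate; each cyclic subgroup of order d accounts for φ(d) elements.
Cyclic subgroups by order — order 1: 1; order 2: 3; order 3: 4.
Total: 8.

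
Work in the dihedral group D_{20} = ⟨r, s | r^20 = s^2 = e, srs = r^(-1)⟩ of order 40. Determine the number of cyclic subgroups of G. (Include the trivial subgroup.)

26

A cyclic subgroup of order d is generated by each of its φ(d) elements of order d, so the cyclic subgroups of order d number (#elements of order d)/φ(d).
Cyclic subgroups by order — order 1: 1; order 2: 21; order 4: 1; order 5: 1; order 10: 1; order 20: 1.
Total: 26.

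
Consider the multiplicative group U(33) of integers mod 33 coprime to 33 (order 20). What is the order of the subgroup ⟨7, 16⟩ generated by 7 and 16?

10

|⟨7⟩| = 10 and |⟨16⟩| = 5, so |H| is a multiple of lcm(10, 5) = 10 and divides |G| = 20.
Closing under the operation: H = {1, 4, 7, 10, 13, 16, 19, 25, 28, 31}, so |H| = 10.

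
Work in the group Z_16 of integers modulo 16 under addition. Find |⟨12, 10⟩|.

|⟨12⟩| = 4 and |⟨10⟩| = 8, so |H| is a multiple of lcm(4, 8) = 8 and divides |G| = 16.
Closing under the operation: H = {0, 2, 4, 6, 8, 10, 12, 14}, so |H| = 8.

8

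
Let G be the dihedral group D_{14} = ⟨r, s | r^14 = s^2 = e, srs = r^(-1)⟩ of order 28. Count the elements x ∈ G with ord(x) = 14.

6

The elements of order 14 are: r, r^3, r^5, r^9, r^11, r^13.
That's 6.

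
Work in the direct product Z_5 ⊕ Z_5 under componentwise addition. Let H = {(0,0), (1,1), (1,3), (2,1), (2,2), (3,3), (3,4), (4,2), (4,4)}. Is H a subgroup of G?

No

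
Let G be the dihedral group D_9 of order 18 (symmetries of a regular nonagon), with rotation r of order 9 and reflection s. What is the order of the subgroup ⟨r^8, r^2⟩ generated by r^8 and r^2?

9

|⟨r^8⟩| = 9 and |⟨r^2⟩| = 9, so |H| is a multiple of lcm(9, 9) = 9 and divides |G| = 18.
Closing under the operation: H = {e, r, r^2, r^3, r^4, r^5, r^6, r^7, r^8}, so |H| = 9.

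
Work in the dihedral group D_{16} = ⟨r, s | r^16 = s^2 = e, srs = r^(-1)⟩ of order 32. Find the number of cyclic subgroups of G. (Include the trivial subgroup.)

21

Group the elements of G by the cyclic subgroup they generate; each cyclic subgroup of order d accounts for φ(d) elements.
Cyclic subgroups by order — order 1: 1; order 2: 17; order 4: 1; order 8: 1; order 16: 1.
Total: 21.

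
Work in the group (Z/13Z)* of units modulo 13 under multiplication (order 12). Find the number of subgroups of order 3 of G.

1

|G| = 12 and 3 | 12, so subgroups of order 3 are possible by Lagrange.
The subgroups of order 3 are: {1, 3, 9}.
So G has 1 subgroup of order 3.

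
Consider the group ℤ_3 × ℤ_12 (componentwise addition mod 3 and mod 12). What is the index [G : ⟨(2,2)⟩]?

|⟨(2,2)⟩| = 6 and |G| = 36.
By Lagrange, [G : H] = |G|/|H| = 36/6 = 6.

6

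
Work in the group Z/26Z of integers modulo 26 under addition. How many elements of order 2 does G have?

1

In a cyclic group of order 26, the number of elements of order d (for d | 26) is φ(d).
φ(2) = 1.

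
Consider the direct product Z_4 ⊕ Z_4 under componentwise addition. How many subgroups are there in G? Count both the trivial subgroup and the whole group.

15

|G| = 16, so by Lagrange every subgroup order divides 16. Divisors: 1, 2, 4, 8, 16.
Subgroups by order — order 1: 1; order 2: 3; order 4: 7; order 8: 3; order 16: 1.
Total: 1 + 3 + 7 + 3 + 1 = 15.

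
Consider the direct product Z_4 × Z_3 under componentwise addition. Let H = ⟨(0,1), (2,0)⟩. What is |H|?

6

|⟨(0,1)⟩| = 3 and |⟨(2,0)⟩| = 2, so |H| is a multiple of lcm(3, 2) = 6 and divides |G| = 12.
Closing under the operation: H = {(0,0), (0,1), (0,2), (2,0), (2,1), (2,2)}, so |H| = 6.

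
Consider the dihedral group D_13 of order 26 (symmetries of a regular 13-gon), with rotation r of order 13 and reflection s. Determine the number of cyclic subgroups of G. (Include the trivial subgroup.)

15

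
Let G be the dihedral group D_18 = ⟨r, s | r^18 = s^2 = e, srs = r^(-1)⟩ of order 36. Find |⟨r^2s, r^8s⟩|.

6

|⟨r^2s⟩| = 2 and |⟨r^8s⟩| = 2, so |H| is a multiple of lcm(2, 2) = 2 and divides |G| = 36.
Closing under the operation: H = {e, r^6, r^12, r^2s, r^8s, r^14s}, so |H| = 6.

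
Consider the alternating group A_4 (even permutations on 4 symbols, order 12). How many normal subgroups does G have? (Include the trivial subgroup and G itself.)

G has 10 subgroups. Checking conjugation-invariance by order — order 1: 1/1 normal; order 2: 0/3 normal; order 3: 0/4 normal; order 4: 1/1 normal; order 12: 1/1 normal.
Total normal subgroups: 3.

3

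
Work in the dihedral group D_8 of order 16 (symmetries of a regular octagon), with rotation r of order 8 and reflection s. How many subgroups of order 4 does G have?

|G| = 16 and 4 | 16, so subgroups of order 4 are possible by Lagrange.
The subgroups of order 4 are: {e, r^2, r^4, r^6}; {e, r^4, r^2s, r^6s}; {e, r^4, r^3s, r^7s}; {e, r^4, s, r^4s}; … (5 in all).
So G has 5 subgroups of order 4.

5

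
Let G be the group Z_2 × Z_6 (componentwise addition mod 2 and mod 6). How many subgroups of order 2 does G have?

|G| = 12 and 2 | 12, so subgroups of order 2 are possible by Lagrange.
The subgroups of order 2 are: {(0,0), (0,3)}; {(0,0), (1,0)}; {(0,0), (1,3)}.
So G has 3 subgroups of order 2.

3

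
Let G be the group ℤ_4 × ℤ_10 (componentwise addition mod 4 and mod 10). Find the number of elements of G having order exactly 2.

3

An element (a,b) has order lcm(ord(a), ord(b)); count pairs with lcm equal to 2.
Enumerating gives 3 such elements.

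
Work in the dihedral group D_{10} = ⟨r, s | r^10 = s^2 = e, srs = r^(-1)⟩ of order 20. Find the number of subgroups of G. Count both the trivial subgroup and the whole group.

22

|G| = 20, so by Lagrange every subgroup order divides 20. Divisors: 1, 2, 4, 5, 10, 20.
Subgroups by order — order 1: 1; order 2: 11; order 4: 5; order 5: 1; order 10: 3; order 20: 1.
Total: 1 + 11 + 5 + 1 + 3 + 1 = 22.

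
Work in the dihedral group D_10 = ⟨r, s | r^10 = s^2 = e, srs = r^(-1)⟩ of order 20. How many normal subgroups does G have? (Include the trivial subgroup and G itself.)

G has 22 subgroups. Checking conjugation-invariance by order — order 1: 1/1 normal; order 2: 1/11 normal; order 4: 0/5 normal; order 5: 1/1 normal; order 10: 3/3 normal; order 20: 1/1 normal.
Total normal subgroups: 7.

7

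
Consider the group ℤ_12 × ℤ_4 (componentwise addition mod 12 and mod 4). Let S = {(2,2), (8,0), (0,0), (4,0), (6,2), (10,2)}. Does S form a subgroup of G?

|S| = 6 divides |G| = 48, consistent with Lagrange.
S contains the identity, every element's inverse is in S, and S is closed under +: it is a subgroup.
In fact S = ⟨(10,2)⟩.

Yes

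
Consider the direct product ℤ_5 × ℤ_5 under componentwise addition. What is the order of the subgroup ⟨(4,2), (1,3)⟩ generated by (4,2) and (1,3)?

5

|⟨(4,2)⟩| = 5 and |⟨(1,3)⟩| = 5, so |H| is a multiple of lcm(5, 5) = 5 and divides |G| = 25.
Closing under the operation: H = {(0,0), (1,3), (2,1), (3,4), (4,2)}, so |H| = 5.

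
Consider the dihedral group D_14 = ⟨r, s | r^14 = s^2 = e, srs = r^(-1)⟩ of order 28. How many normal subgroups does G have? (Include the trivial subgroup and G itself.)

G has 28 subgroups. Checking conjugation-invariance by order — order 1: 1/1 normal; order 2: 1/15 normal; order 4: 0/7 normal; order 7: 1/1 normal; order 14: 3/3 normal; order 28: 1/1 normal.
Total normal subgroups: 7.

7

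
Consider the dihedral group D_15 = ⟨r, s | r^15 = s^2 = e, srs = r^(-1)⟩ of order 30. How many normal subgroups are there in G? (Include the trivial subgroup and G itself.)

5

G has 28 subgroups. Checking conjugation-invariance by order — order 1: 1/1 normal; order 2: 0/15 normal; order 3: 1/1 normal; order 5: 1/1 normal; order 6: 0/5 normal; order 10: 0/3 normal; order 15: 1/1 normal; order 30: 1/1 normal.
Total normal subgroups: 5.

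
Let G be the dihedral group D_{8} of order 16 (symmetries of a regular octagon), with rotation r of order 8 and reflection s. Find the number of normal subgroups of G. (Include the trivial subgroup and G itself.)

7

G has 19 subgroups. Checking conjugation-invariance by order — order 1: 1/1 normal; order 2: 1/9 normal; order 4: 1/5 normal; order 8: 3/3 normal; order 16: 1/1 normal.
Total normal subgroups: 7.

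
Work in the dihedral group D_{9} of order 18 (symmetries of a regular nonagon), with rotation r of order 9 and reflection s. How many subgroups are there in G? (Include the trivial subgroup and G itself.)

|G| = 18, so by Lagrange every subgroup order divides 18. Divisors: 1, 2, 3, 6, 9, 18.
Subgroups by order — order 1: 1; order 2: 9; order 3: 1; order 6: 3; order 9: 1; order 18: 1.
Total: 1 + 9 + 1 + 3 + 1 + 1 = 16.

16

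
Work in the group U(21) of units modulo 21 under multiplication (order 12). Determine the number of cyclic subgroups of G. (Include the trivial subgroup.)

Group the elements of G by the cyclic subgroup they generate; each cyclic subgroup of order d accounts for φ(d) elements.
Cyclic subgroups by order — order 1: 1; order 2: 3; order 3: 1; order 6: 3.
Total: 8.

8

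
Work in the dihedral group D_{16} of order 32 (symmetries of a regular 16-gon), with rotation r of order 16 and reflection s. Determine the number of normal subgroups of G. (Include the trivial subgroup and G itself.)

8

G has 36 subgroups. Checking conjugation-invariance by order — order 1: 1/1 normal; order 2: 1/17 normal; order 4: 1/9 normal; order 8: 1/5 normal; order 16: 3/3 normal; order 32: 1/1 normal.
Total normal subgroups: 8.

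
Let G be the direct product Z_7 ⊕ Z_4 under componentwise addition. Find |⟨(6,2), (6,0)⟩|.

14

|⟨(6,2)⟩| = 14 and |⟨(6,0)⟩| = 7, so |H| is a multiple of lcm(14, 7) = 14 and divides |G| = 28.
Closing under the operation: H = {(0,0), (0,2), (1,0), (1,2), (2,0), (2,2), (3,0), (3,2), (4,0), (4,2), (5,0), (5,2), (6,0), (6,2)}, so |H| = 14.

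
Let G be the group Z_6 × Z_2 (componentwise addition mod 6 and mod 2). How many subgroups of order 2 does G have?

3

|G| = 12 and 2 | 12, so subgroups of order 2 are possible by Lagrange.
The subgroups of order 2 are: {(0,0), (0,1)}; {(0,0), (3,0)}; {(0,0), (3,1)}.
So G has 3 subgroups of order 2.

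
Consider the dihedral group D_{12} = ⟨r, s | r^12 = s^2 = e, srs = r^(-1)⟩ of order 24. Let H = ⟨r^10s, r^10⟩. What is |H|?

12

|⟨r^10s⟩| = 2 and |⟨r^10⟩| = 6, so |H| is a multiple of lcm(2, 6) = 6 and divides |G| = 24.
Closing under the operation: H = {e, r^2, r^4, r^6, r^8, r^10, s, r^2s, r^4s, r^6s, r^8s, r^10s}, so |H| = 12.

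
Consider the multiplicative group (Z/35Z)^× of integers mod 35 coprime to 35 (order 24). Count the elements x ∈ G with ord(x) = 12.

The elements of order 12 are: 2, 3, 12, 17, 18, 23, 32, 33.
That's 8.

8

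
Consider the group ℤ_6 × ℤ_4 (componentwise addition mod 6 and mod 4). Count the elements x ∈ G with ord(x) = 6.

6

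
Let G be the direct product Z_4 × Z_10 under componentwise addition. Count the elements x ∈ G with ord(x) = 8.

An element (a,b) has order lcm(ord(a), ord(b)); count pairs with lcm equal to 8.
Enumerating gives 0 such elements.

0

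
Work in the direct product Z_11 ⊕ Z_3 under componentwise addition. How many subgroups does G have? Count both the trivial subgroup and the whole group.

|G| = 33, so by Lagrange every subgroup order divides 33. Divisors: 1, 3, 11, 33.
Subgroups by order — order 1: 1; order 3: 1; order 11: 1; order 33: 1.
Total: 1 + 1 + 1 + 1 = 4.

4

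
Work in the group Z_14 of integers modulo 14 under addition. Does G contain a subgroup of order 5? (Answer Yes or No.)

5 does not divide |G| = 14, so by Lagrange no subgroup of order 5 exists.

No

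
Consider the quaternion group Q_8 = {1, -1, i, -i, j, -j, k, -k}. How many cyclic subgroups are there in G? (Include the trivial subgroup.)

Group the elements of G by the cyclic subgroup they generate; each cyclic subgroup of order d accounts for φ(d) elements.
Cyclic subgroups by order — order 1: 1; order 2: 1; order 4: 3.
Total: 5.

5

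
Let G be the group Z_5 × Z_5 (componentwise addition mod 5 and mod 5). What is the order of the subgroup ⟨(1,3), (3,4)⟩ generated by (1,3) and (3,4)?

|⟨(1,3)⟩| = 5 and |⟨(3,4)⟩| = 5, so |H| is a multiple of lcm(5, 5) = 5 and divides |G| = 25.
Closing under the operation: H = {(0,0), (1,3), (2,1), (3,4), (4,2)}, so |H| = 5.

5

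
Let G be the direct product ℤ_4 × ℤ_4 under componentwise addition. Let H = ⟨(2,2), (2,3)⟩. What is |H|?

8

|⟨(2,2)⟩| = 2 and |⟨(2,3)⟩| = 4, so |H| is a multiple of lcm(2, 4) = 4 and divides |G| = 16.
Closing under the operation: H = {(0,0), (0,1), (0,2), (0,3), (2,0), (2,1), (2,2), (2,3)}, so |H| = 8.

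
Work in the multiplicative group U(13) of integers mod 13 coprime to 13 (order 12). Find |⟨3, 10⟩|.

6

|⟨3⟩| = 3 and |⟨10⟩| = 6, so |H| is a multiple of lcm(3, 6) = 6 and divides |G| = 12.
Closing under the operation: H = {1, 3, 4, 9, 10, 12}, so |H| = 6.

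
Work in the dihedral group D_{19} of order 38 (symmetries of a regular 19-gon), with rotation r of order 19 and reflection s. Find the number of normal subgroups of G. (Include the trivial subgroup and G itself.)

G has 22 subgroups. Checking conjugation-invariance by order — order 1: 1/1 normal; order 2: 0/19 normal; order 19: 1/1 normal; order 38: 1/1 normal.
Total normal subgroups: 3.

3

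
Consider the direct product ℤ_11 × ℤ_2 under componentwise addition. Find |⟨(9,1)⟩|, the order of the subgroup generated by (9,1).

22

The order of (9,1) in Z_11 × Z_2 is lcm(ord(9) in Z_11, ord(1) in Z_2).
ord(9) = 11 and ord(1) = 2, so |⟨(9,1)⟩| = lcm(11, 2) = 22.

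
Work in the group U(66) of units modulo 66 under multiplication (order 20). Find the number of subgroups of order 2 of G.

|G| = 20 and 2 | 20, so subgroups of order 2 are possible by Lagrange.
The subgroups of order 2 are: {1, 23}; {1, 43}; {1, 65}.
So G has 3 subgroups of order 2.

3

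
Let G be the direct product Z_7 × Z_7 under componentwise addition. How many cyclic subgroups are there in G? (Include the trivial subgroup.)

9

Each element a generates a cyclic subgroup ⟨a⟩; distinct elements may generate the same one (a cyclic group of order d has φ(d) generators).
Cyclic subgroups by order — order 1: 1; order 7: 8.
Total: 9.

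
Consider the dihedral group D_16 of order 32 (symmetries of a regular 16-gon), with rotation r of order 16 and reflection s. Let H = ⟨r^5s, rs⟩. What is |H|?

8

|⟨r^5s⟩| = 2 and |⟨rs⟩| = 2, so |H| is a multiple of lcm(2, 2) = 2 and divides |G| = 32.
Closing under the operation: H = {e, r^4, r^8, r^12, rs, r^5s, r^9s, r^13s}, so |H| = 8.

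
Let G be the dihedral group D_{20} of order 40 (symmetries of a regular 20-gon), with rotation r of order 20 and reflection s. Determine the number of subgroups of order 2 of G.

|G| = 40 and 2 | 40, so subgroups of order 2 are possible by Lagrange.
The subgroups of order 2 are: {e, r^10}; {e, r^10s}; {e, r^11s}; {e, r^12s}; … (21 in all).
So G has 21 subgroups of order 2.

21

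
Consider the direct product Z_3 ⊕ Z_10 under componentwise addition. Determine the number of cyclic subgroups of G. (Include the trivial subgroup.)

A cyclic subgroup of order d is generated by each of its φ(d) elements of order d, so the cyclic subgroups of order d number (#elements of order d)/φ(d).
Cyclic subgroups by order — order 1: 1; order 2: 1; order 3: 1; order 5: 1; order 6: 1; order 10: 1; order 15: 1; order 30: 1.
Total: 8.

8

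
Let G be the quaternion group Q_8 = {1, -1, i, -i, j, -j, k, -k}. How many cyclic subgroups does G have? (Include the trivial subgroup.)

Group the elements of G by the cyclic subgroup they generate; each cyclic subgroup of order d accounts for φ(d) elements.
Cyclic subgroups by order — order 1: 1; order 2: 1; order 4: 3.
Total: 5.

5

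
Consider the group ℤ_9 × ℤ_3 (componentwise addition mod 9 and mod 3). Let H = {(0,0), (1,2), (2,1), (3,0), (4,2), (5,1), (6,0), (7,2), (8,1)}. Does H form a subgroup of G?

|H| = 9 divides |G| = 27, consistent with Lagrange.
H contains the identity, every element's inverse is in H, and H is closed under +: it is a subgroup.
In fact H = ⟨(1,2)⟩.

Yes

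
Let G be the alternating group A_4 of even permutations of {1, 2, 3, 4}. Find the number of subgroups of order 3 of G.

4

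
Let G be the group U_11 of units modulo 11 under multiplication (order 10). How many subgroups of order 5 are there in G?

|G| = 10 and 5 | 10, so subgroups of order 5 are possible by Lagrange.
The subgroups of order 5 are: {1, 3, 4, 5, 9}.
So G has 1 subgroup of order 5.

1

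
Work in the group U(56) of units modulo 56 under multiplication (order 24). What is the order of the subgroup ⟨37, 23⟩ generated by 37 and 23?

12

|⟨37⟩| = 6 and |⟨23⟩| = 6, so |H| is a multiple of lcm(6, 6) = 6 and divides |G| = 24.
Closing under the operation: H = {1, 9, 11, 15, 23, 25, 29, 37, 39, 43, 51, 53}, so |H| = 12.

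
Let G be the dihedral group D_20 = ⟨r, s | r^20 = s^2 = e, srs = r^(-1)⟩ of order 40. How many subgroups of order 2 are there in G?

|G| = 40 and 2 | 40, so subgroups of order 2 are possible by Lagrange.
The subgroups of order 2 are: {e, r^10}; {e, r^10s}; {e, r^11s}; {e, r^12s}; … (21 in all).
So G has 21 subgroups of order 2.

21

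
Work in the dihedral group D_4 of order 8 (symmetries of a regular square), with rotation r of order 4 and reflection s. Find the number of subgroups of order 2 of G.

5

|G| = 8 and 2 | 8, so subgroups of order 2 are possible by Lagrange.
The subgroups of order 2 are: {e, r^2}; {e, r^2s}; {e, r^3s}; {e, rs}; … (5 in all).
So G has 5 subgroups of order 2.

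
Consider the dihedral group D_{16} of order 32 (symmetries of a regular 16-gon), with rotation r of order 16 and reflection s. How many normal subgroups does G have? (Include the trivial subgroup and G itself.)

G has 36 subgroups. Checking conjugation-invariance by order — order 1: 1/1 normal; order 2: 1/17 normal; order 4: 1/9 normal; order 8: 1/5 normal; order 16: 3/3 normal; order 32: 1/1 normal.
Total normal subgroups: 8.

8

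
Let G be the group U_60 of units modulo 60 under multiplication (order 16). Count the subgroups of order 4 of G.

|G| = 16 and 4 | 16, so subgroups of order 4 are possible by Lagrange.
The subgroups of order 4 are: {1, 11, 19, 29}; {1, 11, 31, 41}; {1, 11, 49, 59}; {1, 13, 37, 49}; … (11 in all).
So G has 11 subgroups of order 4.

11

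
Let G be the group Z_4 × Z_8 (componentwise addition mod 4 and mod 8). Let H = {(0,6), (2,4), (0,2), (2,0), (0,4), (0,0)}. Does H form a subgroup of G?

No

|H| = 6 does not divide |G| = 32, so by Lagrange H is not a subgroup.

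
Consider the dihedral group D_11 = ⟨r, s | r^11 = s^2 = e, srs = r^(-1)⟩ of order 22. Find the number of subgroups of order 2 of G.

|G| = 22 and 2 | 22, so subgroups of order 2 are possible by Lagrange.
The subgroups of order 2 are: {e, r^10s}; {e, r^2s}; {e, r^3s}; {e, r^4s}; … (11 in all).
So G has 11 subgroups of order 2.

11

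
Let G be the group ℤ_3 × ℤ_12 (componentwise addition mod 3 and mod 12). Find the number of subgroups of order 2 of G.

1

|G| = 36 and 2 | 36, so subgroups of order 2 are possible by Lagrange.
The subgroups of order 2 are: {(0,0), (0,6)}.
So G has 1 subgroup of order 2.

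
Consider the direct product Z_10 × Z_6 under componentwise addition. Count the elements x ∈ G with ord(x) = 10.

12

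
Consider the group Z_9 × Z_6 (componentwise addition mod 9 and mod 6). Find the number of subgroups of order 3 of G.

4

|G| = 54 and 3 | 54, so subgroups of order 3 are possible by Lagrange.
The subgroups of order 3 are: {(0,0), (0,2), (0,4)}; {(0,0), (3,0), (6,0)}; {(0,0), (3,2), (6,4)}; {(0,0), (3,4), (6,2)}.
So G has 4 subgroups of order 3.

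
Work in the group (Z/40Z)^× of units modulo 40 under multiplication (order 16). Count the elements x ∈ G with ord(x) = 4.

The elements of order 4 are: 3, 7, 13, 17, 23, 27, 33, 37.
That's 8.

8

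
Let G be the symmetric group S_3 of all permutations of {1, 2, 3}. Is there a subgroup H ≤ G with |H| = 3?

3 | 6. A subgroup of order 3 is {e, (1 2 3), (1 3 2)}.

Yes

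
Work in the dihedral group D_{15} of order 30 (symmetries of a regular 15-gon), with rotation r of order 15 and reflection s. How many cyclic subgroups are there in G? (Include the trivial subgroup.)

A cyclic subgroup of order d is generated by each of its φ(d) elements of order d, so the cyclic subgroups of order d number (#elements of order d)/φ(d).
Cyclic subgroups by order — order 1: 1; order 2: 15; order 3: 1; order 5: 1; order 15: 1.
Total: 19.

19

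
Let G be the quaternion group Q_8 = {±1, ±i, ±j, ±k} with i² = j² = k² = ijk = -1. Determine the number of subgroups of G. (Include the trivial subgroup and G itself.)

6

|G| = 8, so by Lagrange every subgroup order divides 8. Divisors: 1, 2, 4, 8.
Subgroups by order — order 1: 1; order 2: 1; order 4: 3; order 8: 1.
Total: 1 + 1 + 3 + 1 = 6.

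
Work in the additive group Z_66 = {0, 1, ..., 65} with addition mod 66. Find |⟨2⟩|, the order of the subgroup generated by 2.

33

In Z_66, the order of an element a is n/gcd(a, n).
gcd(2, 66) = 2, so |⟨2⟩| = 66/2 = 33.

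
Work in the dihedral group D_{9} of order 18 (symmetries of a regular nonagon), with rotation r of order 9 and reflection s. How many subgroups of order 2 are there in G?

|G| = 18 and 2 | 18, so subgroups of order 2 are possible by Lagrange.
The subgroups of order 2 are: {e, r^2s}; {e, r^3s}; {e, r^4s}; {e, r^5s}; … (9 in all).
So G has 9 subgroups of order 2.

9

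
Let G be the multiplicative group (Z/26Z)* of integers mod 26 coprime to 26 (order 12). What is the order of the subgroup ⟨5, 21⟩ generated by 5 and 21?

|⟨5⟩| = 4 and |⟨21⟩| = 4, so |H| is a multiple of lcm(4, 4) = 4 and divides |G| = 12.
Closing under the operation: H = {1, 5, 21, 25}, so |H| = 4.

4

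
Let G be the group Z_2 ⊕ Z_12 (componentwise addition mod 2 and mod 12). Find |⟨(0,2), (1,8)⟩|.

12

|⟨(0,2)⟩| = 6 and |⟨(1,8)⟩| = 6, so |H| is a multiple of lcm(6, 6) = 6 and divides |G| = 24.
Closing under the operation: H = {(0,0), (0,2), (0,4), (0,6), (0,8), (0,10), (1,0), (1,2), (1,4), (1,6), (1,8), (1,10)}, so |H| = 12.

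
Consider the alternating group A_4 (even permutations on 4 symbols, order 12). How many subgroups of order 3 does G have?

4

|G| = 12 and 3 | 12, so subgroups of order 3 are possible by Lagrange.
The subgroups of order 3 are: {e, (1 2 3), (1 3 2)}; {e, (1 2 4), (1 4 2)}; {e, (1 3 4), (1 4 3)}; {e, (2 3 4), (2 4 3)}.
So G has 4 subgroups of order 3.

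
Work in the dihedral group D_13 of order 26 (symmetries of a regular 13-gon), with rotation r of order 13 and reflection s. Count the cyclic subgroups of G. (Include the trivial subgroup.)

Group the elements of G by the cyclic subgroup they generate; each cyclic subgroup of order d accounts for φ(d) elements.
Cyclic subgroups by order — order 1: 1; order 2: 13; order 13: 1.
Total: 15.

15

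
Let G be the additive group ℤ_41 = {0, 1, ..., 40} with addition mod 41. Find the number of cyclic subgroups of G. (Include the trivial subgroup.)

Each element a generates a cyclic subgroup ⟨a⟩; distinct elements may generate the same one (a cyclic group of order d has φ(d) generators).
Cyclic subgroups by order — order 1: 1; order 41: 1.
Total: 2.

2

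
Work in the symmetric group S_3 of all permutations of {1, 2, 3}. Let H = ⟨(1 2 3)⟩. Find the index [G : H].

2

|⟨(1 2 3)⟩| = 3 and |G| = 6.
By Lagrange, [G : H] = |G|/|H| = 6/3 = 2.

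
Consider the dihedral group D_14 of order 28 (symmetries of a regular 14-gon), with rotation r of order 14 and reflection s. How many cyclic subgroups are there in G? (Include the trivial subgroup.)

18

Group the elements of G by the cyclic subgroup they generate; each cyclic subgroup of order d accounts for φ(d) elements.
Cyclic subgroups by order — order 1: 1; order 2: 15; order 7: 1; order 14: 1.
Total: 18.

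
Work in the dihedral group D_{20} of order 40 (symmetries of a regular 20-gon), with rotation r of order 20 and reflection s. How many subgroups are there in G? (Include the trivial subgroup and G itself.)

48

|G| = 40, so by Lagrange every subgroup order divides 40. Divisors: 1, 2, 4, 5, 8, 10, 20, 40.
Subgroups by order — order 1: 1; order 2: 21; order 4: 11; order 5: 1; order 8: 5; order 10: 5; order 20: 3; order 40: 1.
Total: 1 + 21 + 11 + 1 + 5 + 5 + 3 + 1 = 48.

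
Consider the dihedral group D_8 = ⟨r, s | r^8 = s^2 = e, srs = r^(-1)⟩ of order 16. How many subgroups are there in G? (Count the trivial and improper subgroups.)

19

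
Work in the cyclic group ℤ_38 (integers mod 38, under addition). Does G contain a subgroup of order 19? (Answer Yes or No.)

Yes

19 | 38. A subgroup of order 19 is {0, 2, 4, 6, 8, 10, 12, 14, 16, 18, 20, 22, 24, 26, 28, 30, 32, 34, 36}.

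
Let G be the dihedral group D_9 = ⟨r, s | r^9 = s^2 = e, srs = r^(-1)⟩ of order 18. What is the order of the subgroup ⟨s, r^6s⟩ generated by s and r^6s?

6

|⟨s⟩| = 2 and |⟨r^6s⟩| = 2, so |H| is a multiple of lcm(2, 2) = 2 and divides |G| = 18.
Closing under the operation: H = {e, r^3, r^6, s, r^3s, r^6s}, so |H| = 6.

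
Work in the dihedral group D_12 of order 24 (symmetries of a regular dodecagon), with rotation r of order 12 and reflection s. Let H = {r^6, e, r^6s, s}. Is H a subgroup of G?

Yes

|H| = 4 divides |G| = 24, consistent with Lagrange.
H contains the identity, every element's inverse is in H, and H is closed under ·: it is a subgroup.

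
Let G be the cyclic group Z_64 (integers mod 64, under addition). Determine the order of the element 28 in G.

16

In Z_64, the order of an element a is n/gcd(a, n).
gcd(28, 64) = 4, so |⟨28⟩| = 64/4 = 16.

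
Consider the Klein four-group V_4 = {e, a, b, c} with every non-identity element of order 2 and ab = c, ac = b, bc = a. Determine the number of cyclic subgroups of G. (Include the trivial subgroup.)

4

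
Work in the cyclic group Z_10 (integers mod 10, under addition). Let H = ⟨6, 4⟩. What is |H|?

|⟨6⟩| = 5 and |⟨4⟩| = 5, so |H| is a multiple of lcm(5, 5) = 5 and divides |G| = 10.
Closing under the operation: H = {0, 2, 4, 6, 8}, so |H| = 5.

5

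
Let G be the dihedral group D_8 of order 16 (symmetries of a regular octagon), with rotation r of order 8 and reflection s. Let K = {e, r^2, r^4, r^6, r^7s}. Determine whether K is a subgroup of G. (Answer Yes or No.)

|K| = 5 does not divide |G| = 16, so by Lagrange K is not a subgroup.

No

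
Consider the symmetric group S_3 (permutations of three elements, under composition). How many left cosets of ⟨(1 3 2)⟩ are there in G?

2

|⟨(1 3 2)⟩| = 3 and |G| = 6.
By Lagrange, [G : H] = |G|/|H| = 6/3 = 2.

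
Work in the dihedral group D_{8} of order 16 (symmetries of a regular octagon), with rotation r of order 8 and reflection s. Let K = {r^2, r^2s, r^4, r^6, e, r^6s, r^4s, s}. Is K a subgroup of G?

|K| = 8 divides |G| = 16, consistent with Lagrange.
K contains the identity, every element's inverse is in K, and K is closed under ·: it is a subgroup.

Yes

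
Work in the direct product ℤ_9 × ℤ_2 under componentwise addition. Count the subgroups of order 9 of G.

|G| = 18 and 9 | 18, so subgroups of order 9 are possible by Lagrange.
The subgroups of order 9 are: {(0,0), (1,0), (2,0), (3,0), (4,0), (5,0), (6,0), (7,0), (8,0)}.
So G has 1 subgroup of order 9.

1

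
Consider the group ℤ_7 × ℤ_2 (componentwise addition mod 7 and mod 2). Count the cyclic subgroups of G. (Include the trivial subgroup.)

A cyclic subgroup of order d is generated by each of its φ(d) elements of order d, so the cyclic subgroups of order d number (#elements of order d)/φ(d).
Cyclic subgroups by order — order 1: 1; order 2: 1; order 7: 1; order 14: 1.
Total: 4.

4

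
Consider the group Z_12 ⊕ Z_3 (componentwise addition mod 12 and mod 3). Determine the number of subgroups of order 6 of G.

4

|G| = 36 and 6 | 36, so subgroups of order 6 are possible by Lagrange.
The subgroups of order 6 are: {(0,0), (0,1), (0,2), (6,0), (6,1), (6,2)}; {(0,0), (2,0), (4,0), (6,0), (8,0), (10,0)}; {(0,0), (2,2), (4,1), (6,0), (8,2), (10,1)}; {(0,0), (2,1), (4,2), (6,0), (8,1), (10,2)}.
So G has 4 subgroups of order 6.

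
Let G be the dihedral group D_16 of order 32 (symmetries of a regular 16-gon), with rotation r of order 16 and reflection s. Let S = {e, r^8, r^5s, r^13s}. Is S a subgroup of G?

|S| = 4 divides |G| = 32, consistent with Lagrange.
S contains the identity, every element's inverse is in S, and S is closed under ·: it is a subgroup.

Yes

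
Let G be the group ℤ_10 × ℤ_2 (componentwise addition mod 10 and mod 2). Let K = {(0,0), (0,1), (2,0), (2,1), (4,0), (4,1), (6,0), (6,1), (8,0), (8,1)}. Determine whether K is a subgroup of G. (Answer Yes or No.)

|K| = 10 divides |G| = 20, consistent with Lagrange.
K contains the identity, every element's inverse is in K, and K is closed under +: it is a subgroup.
In fact K = ⟨(2,1)⟩.

Yes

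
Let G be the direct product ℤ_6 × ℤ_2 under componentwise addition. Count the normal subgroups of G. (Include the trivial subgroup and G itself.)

G is abelian, so every subgroup is normal.
G has 10 subgroups in total, hence 10 normal subgroups.

10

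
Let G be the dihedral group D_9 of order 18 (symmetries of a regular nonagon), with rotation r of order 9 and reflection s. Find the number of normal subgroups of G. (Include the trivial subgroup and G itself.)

G has 16 subgroups. Checking conjugation-invariance by order — order 1: 1/1 normal; order 2: 0/9 normal; order 3: 1/1 normal; order 6: 0/3 normal; order 9: 1/1 normal; order 18: 1/1 normal.
Total normal subgroups: 4.

4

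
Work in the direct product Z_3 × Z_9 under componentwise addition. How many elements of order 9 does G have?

An element (a,b) has order lcm(ord(a), ord(b)); count pairs with lcm equal to 9.
Enumerating gives 18 such elements.

18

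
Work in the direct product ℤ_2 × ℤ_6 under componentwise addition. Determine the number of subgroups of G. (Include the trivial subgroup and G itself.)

|G| = 12, so by Lagrange every subgroup order divides 12. Divisors: 1, 2, 3, 4, 6, 12.
Subgroups by order — order 1: 1; order 2: 3; order 3: 1; order 4: 1; order 6: 3; order 12: 1.
Total: 1 + 3 + 1 + 1 + 3 + 1 = 10.

10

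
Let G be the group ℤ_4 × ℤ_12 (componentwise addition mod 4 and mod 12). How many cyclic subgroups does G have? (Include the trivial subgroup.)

20

A cyclic subgroup of order d is generated by each of its φ(d) elements of order d, so the cyclic subgroups of order d number (#elements of order d)/φ(d).
Cyclic subgroups by order — order 1: 1; order 2: 3; order 3: 1; order 4: 6; order 6: 3; order 12: 6.
Total: 20.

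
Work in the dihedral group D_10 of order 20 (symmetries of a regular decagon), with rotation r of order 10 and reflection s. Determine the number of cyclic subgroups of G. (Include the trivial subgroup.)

Group the elements of G by the cyclic subgroup they generate; each cyclic subgroup of order d accounts for φ(d) elements.
Cyclic subgroups by order — order 1: 1; order 2: 11; order 5: 1; order 10: 1.
Total: 14.

14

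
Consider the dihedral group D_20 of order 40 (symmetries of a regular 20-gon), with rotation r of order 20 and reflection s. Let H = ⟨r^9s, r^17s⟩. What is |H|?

10

|⟨r^9s⟩| = 2 and |⟨r^17s⟩| = 2, so |H| is a multiple of lcm(2, 2) = 2 and divides |G| = 40.
Closing under the operation: H = {e, r^4, r^8, r^12, r^16, rs, r^5s, r^9s, r^13s, r^17s}, so |H| = 10.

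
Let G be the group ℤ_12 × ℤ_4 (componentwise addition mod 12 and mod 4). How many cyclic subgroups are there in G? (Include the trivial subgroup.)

20

Each element a generates a cyclic subgroup ⟨a⟩; distinct elements may generate the same one (a cyclic group of order d has φ(d) generators).
Cyclic subgroups by order — order 1: 1; order 2: 3; order 3: 1; order 4: 6; order 6: 3; order 12: 6.
Total: 20.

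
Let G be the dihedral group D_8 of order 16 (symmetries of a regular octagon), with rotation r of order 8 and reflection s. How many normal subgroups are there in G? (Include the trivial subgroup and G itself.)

7

G has 19 subgroups. Checking conjugation-invariance by order — order 1: 1/1 normal; order 2: 1/9 normal; order 4: 1/5 normal; order 8: 3/3 normal; order 16: 1/1 normal.
Total normal subgroups: 7.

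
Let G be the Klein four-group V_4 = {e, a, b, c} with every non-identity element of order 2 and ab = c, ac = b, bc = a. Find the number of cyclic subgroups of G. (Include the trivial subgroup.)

A cyclic subgroup of order d is generated by each of its φ(d) elements of order d, so the cyclic subgroups of order d number (#elements of order d)/φ(d).
Cyclic subgroups by order — order 1: 1; order 2: 3.
Total: 4.

4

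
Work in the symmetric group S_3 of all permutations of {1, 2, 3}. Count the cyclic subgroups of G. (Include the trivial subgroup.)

5

Group the elements of G by the cyclic subgroup they generate; each cyclic subgroup of order d accounts for φ(d) elements.
Cyclic subgroups by order — order 1: 1; order 2: 3; order 3: 1.
Total: 5.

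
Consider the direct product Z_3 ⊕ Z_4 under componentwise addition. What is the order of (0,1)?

4

The order of (0,1) in Z_3 × Z_4 is lcm(ord(0) in Z_3, ord(1) in Z_4).
ord(0) = 1 and ord(1) = 4, so |⟨(0,1)⟩| = lcm(1, 4) = 4.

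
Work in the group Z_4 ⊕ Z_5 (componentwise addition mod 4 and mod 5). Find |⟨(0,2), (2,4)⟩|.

10

|⟨(0,2)⟩| = 5 and |⟨(2,4)⟩| = 10, so |H| is a multiple of lcm(5, 10) = 10 and divides |G| = 20.
Closing under the operation: H = {(0,0), (0,1), (0,2), (0,3), (0,4), (2,0), (2,1), (2,2), (2,3), (2,4)}, so |H| = 10.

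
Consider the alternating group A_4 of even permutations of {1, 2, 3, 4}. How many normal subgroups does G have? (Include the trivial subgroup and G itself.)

3

G has 10 subgroups. Checking conjugation-invariance by order — order 1: 1/1 normal; order 2: 0/3 normal; order 3: 0/4 normal; order 4: 1/1 normal; order 12: 1/1 normal.
Total normal subgroups: 3.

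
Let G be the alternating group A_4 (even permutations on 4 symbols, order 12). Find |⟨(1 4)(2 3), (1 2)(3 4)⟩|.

|⟨(1 4)(2 3)⟩| = 2 and |⟨(1 2)(3 4)⟩| = 2, so |H| is a multiple of lcm(2, 2) = 2 and divides |G| = 12.
Closing under the operation: H = {e, (1 2)(3 4), (1 3)(2 4), (1 4)(2 3)}, so |H| = 4.

4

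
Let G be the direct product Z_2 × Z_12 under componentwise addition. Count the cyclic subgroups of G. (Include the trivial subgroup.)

Each element a generates a cyclic subgroup ⟨a⟩; distinct elements may generate the same one (a cyclic group of order d has φ(d) generators).
Cyclic subgroups by order — order 1: 1; order 2: 3; order 3: 1; order 4: 2; order 6: 3; order 12: 2.
Total: 12.

12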